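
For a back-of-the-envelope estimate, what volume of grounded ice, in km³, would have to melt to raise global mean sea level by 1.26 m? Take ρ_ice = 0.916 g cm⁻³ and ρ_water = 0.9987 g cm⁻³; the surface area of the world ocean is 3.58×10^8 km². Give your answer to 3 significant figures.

Required water volume = Δh × A = 1.26 m × 3.58×10^14 m² = 4.511×10^14 m³ = 4.511×10^5 km³.
Ice volume = water volume × ρ_w/ρ_ice = 4.511×10^5 × 998.7/916 = 4.92×10^5 km³.

≈ 4.92×10^5 km³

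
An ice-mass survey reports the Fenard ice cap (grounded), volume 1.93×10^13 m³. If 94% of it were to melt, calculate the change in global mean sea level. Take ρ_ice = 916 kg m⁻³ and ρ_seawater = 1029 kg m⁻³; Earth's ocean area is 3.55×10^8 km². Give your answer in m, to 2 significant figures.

≈ 0.045 m

Fenard: 0.94 × 1.93×10^13 m³ × (916/1029) = 1.615×10^13 m³ of water.
Spread over 3.55×10^14 m² of ocean, Δh = 1.615×10^13 / 3.55×10^14 = 0.0455 m.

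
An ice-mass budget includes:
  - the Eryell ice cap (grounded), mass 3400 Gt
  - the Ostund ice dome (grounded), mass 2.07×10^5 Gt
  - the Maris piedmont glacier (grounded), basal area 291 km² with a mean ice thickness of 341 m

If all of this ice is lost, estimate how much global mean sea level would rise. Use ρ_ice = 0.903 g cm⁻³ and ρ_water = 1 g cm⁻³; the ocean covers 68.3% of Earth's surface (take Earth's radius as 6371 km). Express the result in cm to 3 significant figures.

≈ 60.4 cm

Eryell: 3400 Gt = 3.400×10^15 kg; dividing by ρ_w = 1 g cm⁻³ = 1000 kg m⁻³ gives 3.400×10^12 m³ of water.
Ostund: 2.07×10^5 Gt = 2.070×10^17 kg; dividing by ρ_w = 1000 kg m⁻³ gives 2.070×10^14 m³ of water.
Maris: ice volume = 291 km² × 341 m = 99.23 km³; 99.23 × (903/1000) = 89.61 km³ of water.
Total added water ≈ 2.105×10^14 m³ over 3.48×10^14 m² → Δh = 0.604 m = 60.4 cm.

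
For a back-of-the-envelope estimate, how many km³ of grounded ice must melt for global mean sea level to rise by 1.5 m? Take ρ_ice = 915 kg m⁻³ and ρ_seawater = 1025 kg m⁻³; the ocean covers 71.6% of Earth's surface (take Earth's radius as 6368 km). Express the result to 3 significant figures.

Required water volume = Δh × A = 1.5 m × 3.65×10^14 m² = 5.473×10^14 m³ = 5.473×10^5 km³.
Ice volume = water volume × ρ_w/ρ_ice = 5.473×10^5 × 1025/915 = 6.13×10^5 km³.

≈ 6.13×10^5 km³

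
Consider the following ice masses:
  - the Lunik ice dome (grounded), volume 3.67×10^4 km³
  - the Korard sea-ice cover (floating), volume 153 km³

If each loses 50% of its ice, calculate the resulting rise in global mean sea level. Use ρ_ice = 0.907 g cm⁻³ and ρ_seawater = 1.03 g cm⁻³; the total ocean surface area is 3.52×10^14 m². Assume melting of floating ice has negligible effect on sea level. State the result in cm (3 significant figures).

≈ 4.59 cm

Lunik: 0.5 × 3.67×10^4 km³ × (907/1030) = 1.616×10^4 km³ of water.
The Korard sea-ice cover is floating and already displaces its own weight of water, so its melt adds essentially nothing to sea level.
Total added water ≈ 1.616×10^13 m³ over 3.52×10^14 m² → Δh = 0.0459 m = 4.59 cm.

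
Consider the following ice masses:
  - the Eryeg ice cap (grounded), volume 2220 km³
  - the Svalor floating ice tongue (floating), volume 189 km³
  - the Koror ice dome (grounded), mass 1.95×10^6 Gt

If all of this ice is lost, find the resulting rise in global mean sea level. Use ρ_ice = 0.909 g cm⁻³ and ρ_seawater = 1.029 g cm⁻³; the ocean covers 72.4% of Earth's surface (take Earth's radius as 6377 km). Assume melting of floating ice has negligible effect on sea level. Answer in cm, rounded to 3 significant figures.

Eryeg: 2220 km³ × (909/1029) = 1961 km³ of water.
The Svalor floating ice tongue is floating and already displaces its own weight of water, so its melt adds essentially nothing to sea level.
Koror: 1.95×10^6 Gt = 1.950×10^18 kg; dividing by ρ_w = 1.029 g cm⁻³ = 1029 kg m⁻³ gives 1.895×10^15 m³ of water.
Total added water ≈ 1.897×10^15 m³ over 3.70×10^14 m² → Δh = 5.13 m = 513 cm.

≈ 513 cm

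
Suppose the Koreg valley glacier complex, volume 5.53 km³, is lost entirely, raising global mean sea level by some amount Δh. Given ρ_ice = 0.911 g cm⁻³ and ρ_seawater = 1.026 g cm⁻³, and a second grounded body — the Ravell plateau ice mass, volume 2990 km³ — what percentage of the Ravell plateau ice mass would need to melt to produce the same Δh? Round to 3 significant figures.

Equal sea-level rise means equal mass of meltwater, i.e. equal mass of ice lost.
Ice mass of Koreg: 5.038×10^12 kg; ice mass of Ravell: 2.724×10^15 kg.
Fraction required = 5.038×10^12 / 2.724×10^15 = 1.85×10^-3 → 0.185 %.

≈ 0.185 %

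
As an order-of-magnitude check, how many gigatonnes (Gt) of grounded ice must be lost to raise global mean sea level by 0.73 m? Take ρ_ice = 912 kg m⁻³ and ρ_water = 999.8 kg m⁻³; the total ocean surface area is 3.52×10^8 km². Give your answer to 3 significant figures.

≈ 2.57×10^5 Gt

Required water volume = Δh × A = 0.73 m × 3.52×10^14 m² = 2.570×10^14 m³.
ρ_w = 999.8 kg m⁻³, so the mass of water = 2.570×10^14 m³ × 999.8 kg m⁻³ = 2.569×10^17 kg = 2.57×10^5 Gt (and the same mass of ice, by conservation).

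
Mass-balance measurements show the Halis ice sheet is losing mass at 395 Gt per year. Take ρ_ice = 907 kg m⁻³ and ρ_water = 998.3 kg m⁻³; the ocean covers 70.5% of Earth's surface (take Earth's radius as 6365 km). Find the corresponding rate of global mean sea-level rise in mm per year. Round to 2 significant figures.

ρ_w = 998.3 kg m⁻³. Annual water volume added = 395 Gt / ρ_w = 3.950×10^14 kg / 998.3 kg m⁻³ = 3.957×10^11 m³.
Δh per year = 3.957×10^11 / 3.59×10^14 = 1.10×10^-3 m = 1.1 mm.

≈ 1.1 mm/yr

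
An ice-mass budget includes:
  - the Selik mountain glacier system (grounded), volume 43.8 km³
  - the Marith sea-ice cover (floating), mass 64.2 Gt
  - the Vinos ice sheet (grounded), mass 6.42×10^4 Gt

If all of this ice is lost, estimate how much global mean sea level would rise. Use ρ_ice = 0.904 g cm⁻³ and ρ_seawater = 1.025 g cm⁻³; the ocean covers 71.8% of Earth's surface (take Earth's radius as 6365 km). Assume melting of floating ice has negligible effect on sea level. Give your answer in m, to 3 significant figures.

≈ 0.171 m

Selik: 43.8 km³ × (904/1025) = 38.63 km³ of water.
The Marith sea-ice cover is floating and already displaces its own weight of water, so its melt adds essentially nothing to sea level.
Vinos: 6.42×10^4 Gt = 6.420×10^16 kg; dividing by ρ_w = 1.025 g cm⁻³ = 1025 kg m⁻³ gives 6.263×10^13 m³ of water.
Total added water ≈ 6.267×10^13 m³ over 3.66×10^14 m² → Δh = 0.171 m.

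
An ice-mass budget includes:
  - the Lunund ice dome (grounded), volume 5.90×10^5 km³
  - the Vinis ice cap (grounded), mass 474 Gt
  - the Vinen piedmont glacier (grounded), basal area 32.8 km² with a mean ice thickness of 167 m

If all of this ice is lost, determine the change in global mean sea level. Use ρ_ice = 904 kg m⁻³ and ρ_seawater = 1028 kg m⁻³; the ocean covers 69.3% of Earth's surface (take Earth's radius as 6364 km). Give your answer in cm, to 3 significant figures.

≈ 147 cm

Lunund: 5.90×10^5 km³ × (904/1028) = 5.188×10^5 km³ of water.
Vinis: 474 Gt = 4.740×10^14 kg; dividing by ρ_w = 1028 kg m⁻³ gives 4.611×10^11 m³ of water.
Vinen: ice volume = 32.8 km² × 167 m = 5.478 km³; 5.478 × (904/1028) = 4.817 km³ of water.
Total added water ≈ 5.193×10^14 m³ over 3.53×10^14 m² → Δh = 1.47 m = 147 cm.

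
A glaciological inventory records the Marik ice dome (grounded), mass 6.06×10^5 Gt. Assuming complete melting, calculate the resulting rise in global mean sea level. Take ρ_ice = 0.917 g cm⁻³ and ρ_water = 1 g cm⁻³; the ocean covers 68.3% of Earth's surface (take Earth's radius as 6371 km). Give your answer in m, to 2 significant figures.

Marik: 6.06×10^5 Gt = 6.060×10^17 kg; dividing by ρ_w = 1 g cm⁻³ = 1000 kg m⁻³ gives 6.060×10^14 m³ of water.
Spread over 3.48×10^14 m² of ocean, Δh = 6.060×10^14 / 3.48×10^14 = 1.74 m.

≈ 1.7 m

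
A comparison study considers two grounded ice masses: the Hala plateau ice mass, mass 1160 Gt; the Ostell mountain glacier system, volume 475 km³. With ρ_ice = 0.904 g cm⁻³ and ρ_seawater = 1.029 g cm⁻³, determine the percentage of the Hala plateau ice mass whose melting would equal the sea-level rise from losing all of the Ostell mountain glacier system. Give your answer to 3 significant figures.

≈ 37.0 %

Equal sea-level rise means equal mass of meltwater, i.e. equal mass of ice lost.
Ice mass of Ostell: 4.294×10^14 kg; ice mass of Hala: 1.160×10^15 kg.
Fraction required = 4.294×10^14 / 1.160×10^15 = 0.370 → 37.0 %.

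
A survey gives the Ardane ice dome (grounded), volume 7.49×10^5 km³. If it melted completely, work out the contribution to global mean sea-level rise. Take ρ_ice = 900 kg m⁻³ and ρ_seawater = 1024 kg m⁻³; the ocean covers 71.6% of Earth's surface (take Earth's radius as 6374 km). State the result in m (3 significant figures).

≈ 1.80 m

Ardane: 7.49×10^5 km³ × (900/1024) = 6.583×10^5 km³ of water.
Spread over 3.66×10^14 m² of ocean, Δh = 6.583×10^14 / 3.66×10^14 = 1.80 m.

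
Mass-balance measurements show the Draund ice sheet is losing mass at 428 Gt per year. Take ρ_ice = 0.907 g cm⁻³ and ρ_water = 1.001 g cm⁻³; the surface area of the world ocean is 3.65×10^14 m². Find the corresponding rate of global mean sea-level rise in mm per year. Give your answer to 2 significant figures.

≈ 1.2 mm/yr

ρ_w = 1.001 g cm⁻³ = 1001 kg m⁻³. Annual water volume added = 428 Gt / ρ_w = 4.280×10^14 kg / 1001 kg m⁻³ = 4.276×10^11 m³.
Δh per year = 4.276×10^11 / 3.65×10^14 = 1.17×10^-3 m = 1.2 mm.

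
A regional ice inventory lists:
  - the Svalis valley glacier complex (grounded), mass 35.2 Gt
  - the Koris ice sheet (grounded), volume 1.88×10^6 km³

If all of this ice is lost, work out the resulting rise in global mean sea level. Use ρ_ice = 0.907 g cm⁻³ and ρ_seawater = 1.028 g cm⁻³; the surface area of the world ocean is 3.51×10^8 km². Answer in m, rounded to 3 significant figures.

≈ 4.73 m

Svalis: 35.2 Gt = 3.520×10^13 kg; dividing by ρ_w = 1.028 g cm⁻³ = 1028 kg m⁻³ gives 3.424×10^10 m³ of water.
Koris: 1.88×10^6 km³ × (907/1028) = 1.659×10^6 km³ of water.
Total added water ≈ 1.659×10^15 m³ over 3.51×10^14 m² → Δh = 4.73 m.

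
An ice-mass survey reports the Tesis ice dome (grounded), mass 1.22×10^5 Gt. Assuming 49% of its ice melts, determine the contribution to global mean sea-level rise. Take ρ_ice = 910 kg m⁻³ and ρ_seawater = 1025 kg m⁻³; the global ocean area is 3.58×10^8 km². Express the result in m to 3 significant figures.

Tesis: 0.49 × 1.22×10^5 Gt = 5.978×10^16 kg; dividing by ρ_w = 1025 kg m⁻³ gives 5.832×10^13 m³ of water.
Spread over 3.58×10^14 m² of ocean, Δh = 5.832×10^13 / 3.58×10^14 = 0.163 m.

≈ 0.163 m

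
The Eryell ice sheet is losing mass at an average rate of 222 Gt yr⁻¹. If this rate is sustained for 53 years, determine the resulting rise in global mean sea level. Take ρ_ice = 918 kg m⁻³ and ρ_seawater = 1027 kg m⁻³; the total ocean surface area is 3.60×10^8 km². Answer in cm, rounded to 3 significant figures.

≈ 3.18 cm

Total mass lost = 222 Gt/yr × 53 yr = 1.177×10^4 Gt = 1.177×10^16 kg.
ρ_w = 1027 kg m⁻³, so water volume = 1.177×10^16 / 1027 = 1.146×10^13 m³.
Δh = 1.146×10^13 / 3.60×10^14 = 0.0318 m = 3.18 cm.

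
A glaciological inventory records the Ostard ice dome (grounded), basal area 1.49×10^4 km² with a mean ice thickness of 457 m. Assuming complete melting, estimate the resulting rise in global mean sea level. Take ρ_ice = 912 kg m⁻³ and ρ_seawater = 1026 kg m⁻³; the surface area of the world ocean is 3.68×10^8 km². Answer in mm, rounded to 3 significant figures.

≈ 16.4 mm

Ostard: ice volume = 1.49×10^4 km² × 457 m = 6809 km³; 6809 × (912/1026) = 6053 km³ of water.
Spread over 3.68×10^14 m² of ocean, Δh = 6.053×10^12 / 3.68×10^14 = 0.0164 m = 16.4 mm.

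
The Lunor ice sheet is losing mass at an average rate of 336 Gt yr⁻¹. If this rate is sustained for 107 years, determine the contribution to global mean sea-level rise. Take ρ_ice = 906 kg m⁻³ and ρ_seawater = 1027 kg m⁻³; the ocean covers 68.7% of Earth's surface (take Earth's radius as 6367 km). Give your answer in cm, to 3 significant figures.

Total mass lost = 336 Gt/yr × 107 yr = 3.595×10^4 Gt = 3.595×10^16 kg.
ρ_w = 1027 kg m⁻³, so water volume = 3.595×10^16 / 1027 = 3.501×10^13 m³.
Δh = 3.501×10^13 / 3.50×10^14 = 0.100 m = 10.0 cm.

≈ 10.0 cm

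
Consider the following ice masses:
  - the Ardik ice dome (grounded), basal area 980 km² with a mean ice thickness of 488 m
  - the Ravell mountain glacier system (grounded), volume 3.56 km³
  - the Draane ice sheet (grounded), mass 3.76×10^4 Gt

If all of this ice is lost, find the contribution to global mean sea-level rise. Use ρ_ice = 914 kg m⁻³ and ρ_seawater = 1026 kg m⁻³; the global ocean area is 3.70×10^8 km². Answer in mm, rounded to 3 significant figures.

Ardik: ice volume = 980 km² × 488 m = 478.2 km³; 478.2 × (914/1026) = 426.0 km³ of water.
Ravell: 3.56 km³ × (914/1026) = 3.171 km³ of water.
Draane: 3.76×10^4 Gt = 3.760×10^16 kg; dividing by ρ_w = 1026 kg m⁻³ gives 3.665×10^13 m³ of water.
Total added water ≈ 3.708×10^13 m³ over 3.70×10^14 m² → Δh = 0.100 m = 100 mm.

≈ 100 mm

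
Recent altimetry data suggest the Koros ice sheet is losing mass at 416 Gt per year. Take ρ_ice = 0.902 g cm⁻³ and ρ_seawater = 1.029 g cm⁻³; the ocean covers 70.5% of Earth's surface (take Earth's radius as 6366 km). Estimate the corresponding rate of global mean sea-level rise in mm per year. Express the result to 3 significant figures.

≈ 1.13 mm/yr

ρ_w = 1.029 g cm⁻³ = 1029 kg m⁻³. Annual water volume added = 416 Gt / ρ_w = 4.160×10^14 kg / 1029 kg m⁻³ = 4.043×10^11 m³.
Δh per year = 4.043×10^11 / 3.59×10^14 = 1.13×10^-3 m = 1.13 mm.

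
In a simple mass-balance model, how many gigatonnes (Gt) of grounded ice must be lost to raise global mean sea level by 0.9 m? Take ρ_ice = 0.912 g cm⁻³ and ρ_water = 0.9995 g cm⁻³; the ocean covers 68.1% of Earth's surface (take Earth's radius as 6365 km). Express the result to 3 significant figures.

≈ 3.12×10^5 Gt

Required water volume = Δh × A = 0.9 m × 3.47×10^14 m² = 3.120×10^14 m³.
ρ_w = 0.9995 g cm⁻³ = 999.5 kg m⁻³, so the mass of water = 3.120×10^14 m³ × 999.5 kg m⁻³ = 3.119×10^17 kg = 3.12×10^5 Gt (and the same mass of ice, by conservation).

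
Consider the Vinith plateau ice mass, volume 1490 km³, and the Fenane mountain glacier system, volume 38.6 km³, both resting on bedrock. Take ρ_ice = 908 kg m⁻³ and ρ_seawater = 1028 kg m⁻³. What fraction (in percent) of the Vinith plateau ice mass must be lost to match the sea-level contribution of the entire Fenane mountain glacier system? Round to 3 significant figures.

Equal sea-level rise means equal mass of meltwater, i.e. equal mass of ice lost.
Ice mass of Fenane: 3.505×10^13 kg; ice mass of Vinith: 1.353×10^15 kg.
Fraction required = 3.505×10^13 / 1.353×10^15 = 0.0259 → 2.59 %.

≈ 2.59 %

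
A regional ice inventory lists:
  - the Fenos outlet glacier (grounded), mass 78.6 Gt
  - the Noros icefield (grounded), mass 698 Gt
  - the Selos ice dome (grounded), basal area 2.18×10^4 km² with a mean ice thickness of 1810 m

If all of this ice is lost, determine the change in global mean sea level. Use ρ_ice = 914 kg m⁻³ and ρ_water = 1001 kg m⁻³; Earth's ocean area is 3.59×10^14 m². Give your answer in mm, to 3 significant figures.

Fenos: 78.6 Gt = 7.860×10^13 kg; dividing by ρ_w = 1001 kg m⁻³ gives 7.852×10^10 m³ of water.
Noros: 698 Gt = 6.980×10^14 kg; dividing by ρ_w = 1001 kg m⁻³ gives 6.973×10^11 m³ of water.
Selos: ice volume = 2.18×10^4 km² × 1810 m = 3.946×10^4 km³; 3.946×10^4 × (914/1001) = 3.603×10^4 km³ of water.
Total added water ≈ 3.680×10^13 m³ over 3.59×10^14 m² → Δh = 0.103 m = 103 mm.

≈ 103 mm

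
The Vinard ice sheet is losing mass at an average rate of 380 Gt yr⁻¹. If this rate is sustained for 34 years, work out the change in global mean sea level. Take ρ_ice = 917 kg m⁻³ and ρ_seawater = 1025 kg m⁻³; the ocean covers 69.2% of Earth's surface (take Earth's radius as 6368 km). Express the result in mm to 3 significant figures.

≈ 35.7 mm

Total mass lost = 380 Gt/yr × 34 yr = 1.292×10^4 Gt = 1.292×10^16 kg.
ρ_w = 1025 kg m⁻³, so water volume = 1.292×10^16 / 1025 = 1.260×10^13 m³.
Δh = 1.260×10^13 / 3.53×10^14 = 0.0357 m = 35.7 mm.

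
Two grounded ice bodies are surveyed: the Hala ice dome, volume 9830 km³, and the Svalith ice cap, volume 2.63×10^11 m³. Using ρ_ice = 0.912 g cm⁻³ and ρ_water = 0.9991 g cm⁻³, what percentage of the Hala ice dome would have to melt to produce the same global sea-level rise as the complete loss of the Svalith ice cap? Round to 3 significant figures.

Equal sea-level rise means equal mass of meltwater, i.e. equal mass of ice lost.
Ice mass of Svalith: 2.399×10^14 kg; ice mass of Hala: 8.965×10^15 kg.
Fraction required = 2.399×10^14 / 8.965×10^15 = 0.0268 → 2.68 %.

≈ 2.68 %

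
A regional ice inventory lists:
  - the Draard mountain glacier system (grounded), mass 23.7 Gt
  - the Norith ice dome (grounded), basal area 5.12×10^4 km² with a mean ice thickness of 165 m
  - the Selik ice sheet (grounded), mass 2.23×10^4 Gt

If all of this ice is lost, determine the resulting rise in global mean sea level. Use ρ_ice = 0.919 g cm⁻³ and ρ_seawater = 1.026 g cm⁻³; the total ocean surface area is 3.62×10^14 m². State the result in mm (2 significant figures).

Draard: 23.7 Gt = 2.370×10^13 kg; dividing by ρ_w = 1.026 g cm⁻³ = 1026 kg m⁻³ gives 2.310×10^10 m³ of water.
Norith: ice volume = 5.12×10^4 km² × 165 m = 8448 km³; 8448 × (919/1026) = 7567 km³ of water.
Selik: 2.23×10^4 Gt = 2.230×10^16 kg; dividing by ρ_w = 1026 kg m⁻³ gives 2.173×10^13 m³ of water.
Total added water ≈ 2.932×10^13 m³ over 3.62×10^14 m² → Δh = 0.0810 m = 81 mm.

≈ 81 mm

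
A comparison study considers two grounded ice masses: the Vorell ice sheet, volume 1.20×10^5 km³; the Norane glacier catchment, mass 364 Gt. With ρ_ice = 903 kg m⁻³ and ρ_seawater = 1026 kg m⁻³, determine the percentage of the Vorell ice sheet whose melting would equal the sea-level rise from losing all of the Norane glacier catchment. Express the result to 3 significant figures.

≈ 0.336 %

Equal sea-level rise means equal mass of meltwater, i.e. equal mass of ice lost.
Ice mass of Norane: 3.640×10^14 kg; ice mass of Vorell: 1.084×10^17 kg.
Fraction required = 3.640×10^14 / 1.084×10^17 = 3.36×10^-3 → 0.336 %.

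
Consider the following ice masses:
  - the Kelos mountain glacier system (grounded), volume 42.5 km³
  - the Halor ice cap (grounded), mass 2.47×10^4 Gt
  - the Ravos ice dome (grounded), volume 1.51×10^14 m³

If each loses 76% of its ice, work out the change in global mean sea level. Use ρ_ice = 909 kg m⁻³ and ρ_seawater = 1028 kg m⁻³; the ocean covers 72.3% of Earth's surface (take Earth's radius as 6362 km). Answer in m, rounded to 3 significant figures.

≈ 0.326 m

Kelos: 0.76 × 42.5 km³ × (909/1028) = 28.56 km³ of water.
Halor: 0.76 × 2.47×10^4 Gt = 1.877×10^16 kg; dividing by ρ_w = 1028 kg m⁻³ gives 1.826×10^13 m³ of water.
Ravos: 0.76 × 1.51×10^14 m³ × (909/1028) = 1.015×10^14 m³ of water.
Total added water ≈ 1.198×10^14 m³ over 3.68×10^14 m² → Δh = 0.326 m.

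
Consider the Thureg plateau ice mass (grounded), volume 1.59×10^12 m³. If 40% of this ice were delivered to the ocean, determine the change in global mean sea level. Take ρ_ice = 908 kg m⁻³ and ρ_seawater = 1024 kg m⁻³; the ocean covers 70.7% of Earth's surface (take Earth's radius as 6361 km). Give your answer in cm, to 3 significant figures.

≈ 0.157 cm

Thureg: 0.4 × 1.59×10^12 m³ × (908/1024) = 5.640×10^11 m³ of water.
Spread over 3.59×10^14 m² of ocean, Δh = 5.640×10^11 / 3.59×10^14 = 1.57×10^-3 m = 0.157 cm.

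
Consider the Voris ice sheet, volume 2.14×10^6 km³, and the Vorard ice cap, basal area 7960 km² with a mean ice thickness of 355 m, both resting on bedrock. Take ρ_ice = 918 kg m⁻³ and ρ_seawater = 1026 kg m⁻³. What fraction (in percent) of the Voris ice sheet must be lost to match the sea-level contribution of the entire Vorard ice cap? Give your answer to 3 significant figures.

≈ 0.132 %

Equal sea-level rise means equal mass of meltwater, i.e. equal mass of ice lost.
Ice mass of Vorard: 2.594×10^15 kg; ice mass of Voris: 1.965×10^18 kg.
Fraction required = 2.594×10^15 / 1.965×10^18 = 1.32×10^-3 → 0.132 %.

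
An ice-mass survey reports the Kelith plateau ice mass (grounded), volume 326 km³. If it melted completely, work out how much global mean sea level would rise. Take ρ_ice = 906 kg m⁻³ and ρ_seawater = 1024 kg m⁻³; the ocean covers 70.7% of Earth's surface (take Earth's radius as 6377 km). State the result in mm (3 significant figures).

Kelith: 326 km³ × (906/1024) = 288.4 km³ of water.
Spread over 3.61×10^14 m² of ocean, Δh = 2.884×10^11 / 3.61×10^14 = 7.98×10^-4 m = 0.798 mm.

≈ 0.798 mm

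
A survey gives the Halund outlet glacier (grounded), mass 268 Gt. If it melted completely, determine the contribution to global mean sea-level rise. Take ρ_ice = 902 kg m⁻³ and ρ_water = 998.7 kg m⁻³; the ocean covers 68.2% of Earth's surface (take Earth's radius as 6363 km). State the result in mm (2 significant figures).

≈ 0.77 mm

Halund: 268 Gt = 2.680×10^14 kg; dividing by ρ_w = 998.7 kg m⁻³ gives 2.683×10^11 m³ of water.
Spread over 3.47×10^14 m² of ocean, Δh = 2.683×10^11 / 3.47×10^14 = 7.73×10^-4 m = 0.77 mm.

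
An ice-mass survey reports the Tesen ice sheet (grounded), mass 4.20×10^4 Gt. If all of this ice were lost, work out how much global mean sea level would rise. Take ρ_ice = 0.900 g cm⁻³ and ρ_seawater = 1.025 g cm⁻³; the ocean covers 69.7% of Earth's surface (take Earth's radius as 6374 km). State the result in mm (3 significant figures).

≈ 115 mm

Tesen: 4.20×10^4 Gt = 4.200×10^16 kg; dividing by ρ_w = 1.025 g cm⁻³ = 1025 kg m⁻³ gives 4.098×10^13 m³ of water.
Spread over 3.56×10^14 m² of ocean, Δh = 4.098×10^13 / 3.56×10^14 = 0.115 m = 115 mm.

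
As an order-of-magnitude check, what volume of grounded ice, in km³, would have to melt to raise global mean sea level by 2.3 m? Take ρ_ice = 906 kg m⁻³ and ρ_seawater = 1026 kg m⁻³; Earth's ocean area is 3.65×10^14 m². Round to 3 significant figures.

Required water volume = Δh × A = 2.3 m × 3.65×10^14 m² = 8.395×10^14 m³ = 8.395×10^5 km³.
Ice volume = water volume × ρ_w/ρ_ice = 8.395×10^5 × 1026/906 = 9.51×10^5 km³.

≈ 9.51×10^5 km³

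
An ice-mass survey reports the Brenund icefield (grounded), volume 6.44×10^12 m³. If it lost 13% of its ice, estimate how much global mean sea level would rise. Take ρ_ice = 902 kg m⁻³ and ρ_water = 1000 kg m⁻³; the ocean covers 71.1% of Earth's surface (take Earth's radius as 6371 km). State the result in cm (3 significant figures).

Brenund: 0.13 × 6.44×10^12 m³ × (902/1000) = 7.552×10^11 m³ of water.
Spread over 3.63×10^14 m² of ocean, Δh = 7.552×10^11 / 3.63×10^14 = 2.08×10^-3 m = 0.208 cm.

≈ 0.208 cm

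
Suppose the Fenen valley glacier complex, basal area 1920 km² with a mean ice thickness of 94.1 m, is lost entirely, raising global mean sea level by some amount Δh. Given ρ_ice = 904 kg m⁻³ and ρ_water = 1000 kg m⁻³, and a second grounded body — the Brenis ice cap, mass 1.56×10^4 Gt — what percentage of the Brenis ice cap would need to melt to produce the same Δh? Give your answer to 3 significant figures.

≈ 1.05 %

Equal sea-level rise means equal mass of meltwater, i.e. equal mass of ice lost.
Ice mass of Fenen: 1.633×10^14 kg; ice mass of Brenis: 1.560×10^16 kg.
Fraction required = 1.633×10^14 / 1.560×10^16 = 0.0105 → 1.05 %.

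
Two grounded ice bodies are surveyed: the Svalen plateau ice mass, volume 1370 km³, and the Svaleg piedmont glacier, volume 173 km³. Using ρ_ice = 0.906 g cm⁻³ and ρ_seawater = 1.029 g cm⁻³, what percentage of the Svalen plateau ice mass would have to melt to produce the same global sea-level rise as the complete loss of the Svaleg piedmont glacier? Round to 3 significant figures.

≈ 12.6 %

Equal sea-level rise means equal mass of meltwater, i.e. equal mass of ice lost.
Ice mass of Svaleg: 1.567×10^14 kg; ice mass of Svalen: 1.241×10^15 kg.
Fraction required = 1.567×10^14 / 1.241×10^15 = 0.126 → 12.6 %.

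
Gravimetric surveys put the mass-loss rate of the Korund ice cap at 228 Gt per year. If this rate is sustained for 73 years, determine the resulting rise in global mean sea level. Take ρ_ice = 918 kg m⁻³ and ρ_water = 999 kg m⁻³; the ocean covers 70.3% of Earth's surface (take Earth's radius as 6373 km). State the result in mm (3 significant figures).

Total mass lost = 228 Gt/yr × 73 yr = 1.664×10^4 Gt = 1.664×10^16 kg.
ρ_w = 999 kg m⁻³, so water volume = 1.664×10^16 / 999 = 1.666×10^13 m³.
Δh = 1.666×10^13 / 3.59×10^14 = 0.0464 m = 46.4 mm.

≈ 46.4 mm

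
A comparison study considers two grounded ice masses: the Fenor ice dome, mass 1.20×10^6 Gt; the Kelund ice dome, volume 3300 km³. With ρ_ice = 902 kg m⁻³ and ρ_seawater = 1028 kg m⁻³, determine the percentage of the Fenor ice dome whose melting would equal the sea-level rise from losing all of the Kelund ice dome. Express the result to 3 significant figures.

≈ 0.248 %

Equal sea-level rise means equal mass of meltwater, i.e. equal mass of ice lost.
Ice mass of Kelund: 2.977×10^15 kg; ice mass of Fenor: 1.200×10^18 kg.
Fraction required = 2.977×10^15 / 1.200×10^18 = 2.48×10^-3 → 0.248 %.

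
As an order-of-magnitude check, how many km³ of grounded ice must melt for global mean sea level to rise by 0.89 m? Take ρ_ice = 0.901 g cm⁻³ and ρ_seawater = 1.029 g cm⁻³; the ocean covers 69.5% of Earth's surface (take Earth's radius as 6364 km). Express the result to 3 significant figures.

Required water volume = Δh × A = 0.89 m × 3.54×10^14 m² = 3.148×10^14 m³ = 3.148×10^5 km³.
Ice volume = water volume × ρ_w/ρ_ice = 3.148×10^5 × 1029/901 = 3.60×10^5 km³.

≈ 3.60×10^5 km³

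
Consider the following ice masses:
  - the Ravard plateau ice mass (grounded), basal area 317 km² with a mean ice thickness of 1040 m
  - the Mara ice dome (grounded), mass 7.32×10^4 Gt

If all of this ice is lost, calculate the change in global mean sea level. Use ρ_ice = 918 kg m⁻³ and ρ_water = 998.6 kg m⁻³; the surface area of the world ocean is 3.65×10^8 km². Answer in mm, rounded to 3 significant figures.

Ravard: ice volume = 317 km² × 1040 m = 329.7 km³; 329.7 × (918/998.6) = 303.1 km³ of water.
Mara: 7.32×10^4 Gt = 7.320×10^16 kg; dividing by ρ_w = 998.6 kg m⁻³ gives 7.330×10^13 m³ of water.
Total added water ≈ 7.361×10^13 m³ over 3.65×10^14 m² → Δh = 0.202 m = 202 mm.

≈ 202 mm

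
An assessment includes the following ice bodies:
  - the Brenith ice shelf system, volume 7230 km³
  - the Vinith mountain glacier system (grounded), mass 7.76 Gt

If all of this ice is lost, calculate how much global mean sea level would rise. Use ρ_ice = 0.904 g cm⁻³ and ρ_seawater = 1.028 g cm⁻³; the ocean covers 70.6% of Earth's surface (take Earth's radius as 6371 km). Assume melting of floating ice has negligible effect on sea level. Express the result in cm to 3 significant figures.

The Brenith ice shelf system is floating and already displaces its own weight of water, so its melt adds essentially nothing to sea level.
Vinith: 7.76 Gt = 7.760×10^12 kg; dividing by ρ_w = 1.028 g cm⁻³ = 1028 kg m⁻³ gives 7.549×10^9 m³ of water.
Total added water ≈ 7.549×10^9 m³ over 3.60×10^14 m² → Δh = 2.10×10^-5 m = 2.10×10^-3 cm.

≈ 2.10×10^-3 cm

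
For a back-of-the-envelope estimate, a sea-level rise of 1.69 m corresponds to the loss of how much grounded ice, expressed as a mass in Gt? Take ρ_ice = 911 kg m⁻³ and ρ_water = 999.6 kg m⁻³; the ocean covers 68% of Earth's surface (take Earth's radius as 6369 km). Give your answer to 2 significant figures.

≈ 5.9×10^5 Gt

Required water volume = Δh × A = 1.69 m × 3.47×10^14 m² = 5.858×10^14 m³.
ρ_w = 999.6 kg m⁻³, so the mass of water = 5.858×10^14 m³ × 999.6 kg m⁻³ = 5.856×10^17 kg = 5.9×10^5 Gt (and the same mass of ice, by conservation).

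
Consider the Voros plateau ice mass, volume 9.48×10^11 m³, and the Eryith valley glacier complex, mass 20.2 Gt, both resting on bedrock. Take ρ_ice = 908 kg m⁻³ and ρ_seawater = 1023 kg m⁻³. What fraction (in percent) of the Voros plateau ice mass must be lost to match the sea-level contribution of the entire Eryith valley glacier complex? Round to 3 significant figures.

Equal sea-level rise means equal mass of meltwater, i.e. equal mass of ice lost.
Ice mass of Eryith: 2.020×10^13 kg; ice mass of Voros: 8.608×10^14 kg.
Fraction required = 2.020×10^13 / 8.608×10^14 = 0.0235 → 2.35 %.

≈ 2.35 %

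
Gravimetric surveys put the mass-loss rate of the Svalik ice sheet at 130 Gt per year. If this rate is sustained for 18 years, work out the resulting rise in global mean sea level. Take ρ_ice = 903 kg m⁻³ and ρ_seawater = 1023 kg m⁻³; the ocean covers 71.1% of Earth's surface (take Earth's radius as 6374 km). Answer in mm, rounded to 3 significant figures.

≈ 6.30 mm

Total mass lost = 130 Gt/yr × 18 yr = 2340 Gt = 2.340×10^15 kg.
ρ_w = 1023 kg m⁻³, so water volume = 2.340×10^15 / 1023 = 2.287×10^12 m³.
Δh = 2.287×10^12 / 3.63×10^14 = 6.30×10^-3 m = 6.30 mm.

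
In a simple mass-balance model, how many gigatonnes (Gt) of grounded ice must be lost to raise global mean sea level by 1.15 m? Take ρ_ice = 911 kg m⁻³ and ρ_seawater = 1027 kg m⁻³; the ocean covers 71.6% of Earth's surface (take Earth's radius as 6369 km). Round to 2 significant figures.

≈ 4.3×10^5 Gt

Required water volume = Δh × A = 1.15 m × 3.65×10^14 m² = 4.197×10^14 m³.
ρ_w = 1027 kg m⁻³, so the mass of water = 4.197×10^14 m³ × 1027 kg m⁻³ = 4.311×10^17 kg = 4.3×10^5 Gt (and the same mass of ice, by conservation).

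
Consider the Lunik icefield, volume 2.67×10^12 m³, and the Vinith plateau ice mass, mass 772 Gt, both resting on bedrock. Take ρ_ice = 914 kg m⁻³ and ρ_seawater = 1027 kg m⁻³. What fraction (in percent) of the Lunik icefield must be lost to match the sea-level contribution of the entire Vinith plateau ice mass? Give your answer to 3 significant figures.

≈ 31.6 %

Equal sea-level rise means equal mass of meltwater, i.e. equal mass of ice lost.
Ice mass of Vinith: 7.720×10^14 kg; ice mass of Lunik: 2.440×10^15 kg.
Fraction required = 7.720×10^14 / 2.440×10^15 = 0.316 → 31.6 %.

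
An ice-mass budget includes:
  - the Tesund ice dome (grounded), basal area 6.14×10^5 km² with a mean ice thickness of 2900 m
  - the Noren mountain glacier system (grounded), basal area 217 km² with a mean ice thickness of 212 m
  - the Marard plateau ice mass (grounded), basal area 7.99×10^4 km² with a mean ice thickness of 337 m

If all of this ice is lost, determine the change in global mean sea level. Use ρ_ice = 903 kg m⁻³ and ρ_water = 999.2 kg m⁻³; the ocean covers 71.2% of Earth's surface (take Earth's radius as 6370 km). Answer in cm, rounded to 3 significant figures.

≈ 450 cm

Tesund: ice volume = 6.14×10^5 km² × 2900 m = 1.781×10^6 km³; 1.781×10^6 × (903/999.2) = 1.609×10^6 km³ of water.
Noren: ice volume = 217 km² × 212 m = 46.00 km³; 46.00 × (903/999.2) = 41.57 km³ of water.
Marard: ice volume = 7.99×10^4 km² × 337 m = 2.693×10^4 km³; 2.693×10^4 × (903/999.2) = 2.433×10^4 km³ of water.
Total added water ≈ 1.634×10^15 m³ over 3.63×10^14 m² → Δh = 4.50 m = 450 cm.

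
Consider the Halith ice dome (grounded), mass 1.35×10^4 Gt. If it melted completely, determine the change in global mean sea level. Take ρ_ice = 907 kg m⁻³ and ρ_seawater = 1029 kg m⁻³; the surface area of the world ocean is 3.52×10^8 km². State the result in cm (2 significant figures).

≈ 3.7 cm

Halith: 1.35×10^4 Gt = 1.350×10^16 kg; dividing by ρ_w = 1029 kg m⁻³ gives 1.312×10^13 m³ of water.
Spread over 3.52×10^14 m² of ocean, Δh = 1.312×10^13 / 3.52×10^14 = 0.0373 m = 3.7 cm.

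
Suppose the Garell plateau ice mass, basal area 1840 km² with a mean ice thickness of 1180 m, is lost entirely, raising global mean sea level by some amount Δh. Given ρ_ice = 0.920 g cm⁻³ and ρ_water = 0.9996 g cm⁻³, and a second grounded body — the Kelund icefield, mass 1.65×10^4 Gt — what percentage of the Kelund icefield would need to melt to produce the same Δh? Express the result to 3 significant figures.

Equal sea-level rise means equal mass of meltwater, i.e. equal mass of ice lost.
Ice mass of Garell: 1.998×10^15 kg; ice mass of Kelund: 1.650×10^16 kg.
Fraction required = 1.998×10^15 / 1.650×10^16 = 0.121 → 12.1 %.

≈ 12.1 %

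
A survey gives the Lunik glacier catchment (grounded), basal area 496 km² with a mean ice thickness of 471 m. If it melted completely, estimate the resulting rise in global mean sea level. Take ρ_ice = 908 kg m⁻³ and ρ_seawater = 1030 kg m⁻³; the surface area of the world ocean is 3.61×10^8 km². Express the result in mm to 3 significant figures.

≈ 0.570 mm

Lunik: ice volume = 496 km² × 471 m = 233.6 km³; 233.6 × (908/1030) = 205.9 km³ of water.
Spread over 3.61×10^14 m² of ocean, Δh = 2.059×10^11 / 3.61×10^14 = 5.70×10^-4 m = 0.570 mm.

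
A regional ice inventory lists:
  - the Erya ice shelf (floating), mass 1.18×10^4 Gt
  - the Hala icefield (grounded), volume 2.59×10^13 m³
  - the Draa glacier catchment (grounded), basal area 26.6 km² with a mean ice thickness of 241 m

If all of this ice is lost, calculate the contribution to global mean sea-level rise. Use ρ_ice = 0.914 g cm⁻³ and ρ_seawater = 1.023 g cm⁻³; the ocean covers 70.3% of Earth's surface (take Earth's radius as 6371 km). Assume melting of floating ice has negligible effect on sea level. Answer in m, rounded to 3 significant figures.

The Erya ice shelf is floating and already displaces its own weight of water, so its melt adds essentially nothing to sea level.
Hala: 2.59×10^13 m³ × (914/1023) = 2.314×10^13 m³ of water.
Draa: ice volume = 26.6 km² × 241 m = 6.411 km³; 6.411 × (914/1023) = 5.728 km³ of water.
Total added water ≈ 2.315×10^13 m³ over 3.59×10^14 m² → Δh = 0.0646 m.

≈ 0.0646 m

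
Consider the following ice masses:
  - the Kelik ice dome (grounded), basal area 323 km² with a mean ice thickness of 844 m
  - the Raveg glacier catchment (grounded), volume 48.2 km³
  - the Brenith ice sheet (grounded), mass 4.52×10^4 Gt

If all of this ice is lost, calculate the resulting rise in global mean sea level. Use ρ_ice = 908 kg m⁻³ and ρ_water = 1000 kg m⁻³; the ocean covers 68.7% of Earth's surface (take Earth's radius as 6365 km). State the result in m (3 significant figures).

≈ 0.130 m

Kelik: ice volume = 323 km² × 844 m = 272.6 km³; 272.6 × (908/1000) = 247.5 km³ of water.
Raveg: 48.2 km³ × (908/1000) = 43.77 km³ of water.
Brenith: 4.52×10^4 Gt = 4.520×10^16 kg; dividing by ρ_w = 1000 kg m⁻³ gives 4.520×10^13 m³ of water.
Total added water ≈ 4.549×10^13 m³ over 3.50×10^14 m² → Δh = 0.130 m.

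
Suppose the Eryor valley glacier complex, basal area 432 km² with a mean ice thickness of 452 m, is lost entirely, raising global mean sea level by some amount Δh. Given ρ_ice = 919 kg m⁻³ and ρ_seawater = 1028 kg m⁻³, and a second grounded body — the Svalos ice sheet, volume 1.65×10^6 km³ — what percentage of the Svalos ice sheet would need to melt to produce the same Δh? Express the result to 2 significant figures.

≈ 0.012 %

Equal sea-level rise means equal mass of meltwater, i.e. equal mass of ice lost.
Ice mass of Eryor: 1.794×10^14 kg; ice mass of Svalos: 1.516×10^18 kg.
Fraction required = 1.794×10^14 / 1.516×10^18 = 1.18×10^-4 → 0.012 %.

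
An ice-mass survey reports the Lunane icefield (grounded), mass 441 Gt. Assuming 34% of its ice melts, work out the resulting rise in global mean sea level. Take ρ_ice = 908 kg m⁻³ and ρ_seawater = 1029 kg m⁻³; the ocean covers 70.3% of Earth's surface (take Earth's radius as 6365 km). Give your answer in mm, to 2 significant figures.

≈ 0.41 mm

Lunane: 0.34 × 441 Gt = 1.499×10^14 kg; dividing by ρ_w = 1029 kg m⁻³ gives 1.457×10^11 m³ of water.
Spread over 3.58×10^14 m² of ocean, Δh = 1.457×10^11 / 3.58×10^14 = 4.07×10^-4 m = 0.41 mm.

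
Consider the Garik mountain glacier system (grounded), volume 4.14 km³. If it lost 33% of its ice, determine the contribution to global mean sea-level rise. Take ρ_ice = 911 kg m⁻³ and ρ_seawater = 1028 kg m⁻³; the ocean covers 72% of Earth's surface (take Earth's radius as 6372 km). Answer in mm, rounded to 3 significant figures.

≈ 3.30×10^-3 mm

Garik: 0.33 × 4.14 km³ × (911/1028) = 1.211 km³ of water.
Spread over 3.67×10^14 m² of ocean, Δh = 1.211×10^9 / 3.67×10^14 = 3.30×10^-6 m = 3.30×10^-3 mm.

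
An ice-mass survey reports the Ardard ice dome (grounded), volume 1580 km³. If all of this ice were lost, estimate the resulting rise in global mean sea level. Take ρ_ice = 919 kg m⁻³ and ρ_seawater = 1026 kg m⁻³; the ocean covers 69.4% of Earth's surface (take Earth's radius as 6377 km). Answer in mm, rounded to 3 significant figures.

≈ 3.99 mm

Ardard: 1580 km³ × (919/1026) = 1415 km³ of water.
Spread over 3.55×10^14 m² of ocean, Δh = 1.415×10^12 / 3.55×10^14 = 3.99×10^-3 m = 3.99 mm.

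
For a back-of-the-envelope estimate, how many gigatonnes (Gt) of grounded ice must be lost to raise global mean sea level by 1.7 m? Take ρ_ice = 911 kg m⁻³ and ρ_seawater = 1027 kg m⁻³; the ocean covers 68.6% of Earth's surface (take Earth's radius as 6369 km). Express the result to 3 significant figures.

≈ 6.11×10^5 Gt

Required water volume = Δh × A = 1.7 m × 3.50×10^14 m² = 5.945×10^14 m³.
ρ_w = 1027 kg m⁻³, so the mass of water = 5.945×10^14 m³ × 1027 kg m⁻³ = 6.105×10^17 kg = 6.11×10^5 Gt (and the same mass of ice, by conservation).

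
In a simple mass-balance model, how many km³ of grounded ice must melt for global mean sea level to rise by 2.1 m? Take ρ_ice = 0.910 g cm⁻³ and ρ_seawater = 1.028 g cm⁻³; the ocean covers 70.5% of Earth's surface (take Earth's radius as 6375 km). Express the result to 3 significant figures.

≈ 8.54×10^5 km³

Required water volume = Δh × A = 2.1 m × 3.60×10^14 m² = 7.561×10^14 m³ = 7.561×10^5 km³.
Ice volume = water volume × ρ_w/ρ_ice = 7.561×10^5 × 1028/910 = 8.54×10^5 km³.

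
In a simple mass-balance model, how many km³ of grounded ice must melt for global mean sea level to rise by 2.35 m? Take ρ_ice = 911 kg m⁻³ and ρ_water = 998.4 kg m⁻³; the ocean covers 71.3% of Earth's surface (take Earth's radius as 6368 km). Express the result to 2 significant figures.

Required water volume = Δh × A = 2.35 m × 3.63×10^14 m² = 8.538×10^14 m³ = 8.538×10^5 km³.
Ice volume = water volume × ρ_w/ρ_ice = 8.538×10^5 × 998.4/911 = 9.4×10^5 km³.

≈ 9.4×10^5 km³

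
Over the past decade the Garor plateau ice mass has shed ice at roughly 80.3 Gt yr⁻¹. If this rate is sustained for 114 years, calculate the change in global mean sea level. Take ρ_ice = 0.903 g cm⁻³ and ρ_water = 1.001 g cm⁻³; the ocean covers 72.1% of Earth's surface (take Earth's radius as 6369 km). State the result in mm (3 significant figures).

≈ 24.9 mm

Total mass lost = 80.3 Gt/yr × 114 yr = 9154 Gt = 9.154×10^15 kg.
ρ_w = 1.001 g cm⁻³ = 1001 kg m⁻³, so water volume = 9.154×10^15 / 1001 = 9.145×10^12 m³.
Δh = 9.145×10^12 / 3.68×10^14 = 0.0249 m = 24.9 mm.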